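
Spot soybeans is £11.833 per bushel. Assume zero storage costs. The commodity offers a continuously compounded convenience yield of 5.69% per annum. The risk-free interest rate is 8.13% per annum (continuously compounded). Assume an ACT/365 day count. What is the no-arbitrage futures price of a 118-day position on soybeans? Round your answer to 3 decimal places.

Net carry = r + u − y = 0.0813 + 0.0000 − 0.0569 = 0.0244
F = S·e^((r+u−y)T) = 11.833 · e^(0.0244 × 118/365) = 11.833 · e^0.007888
= 11.833 × 1.007919 = £11.927 per bushel

£11.927 per bushel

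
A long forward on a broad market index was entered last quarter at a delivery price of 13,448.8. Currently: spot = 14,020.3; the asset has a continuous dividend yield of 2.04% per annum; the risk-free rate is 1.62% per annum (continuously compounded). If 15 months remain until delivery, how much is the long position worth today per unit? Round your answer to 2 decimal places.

Current fair forward for the remaining 15 months: F = S·e^((r − q)·T), (r − q) = 0.0162 − 0.0204 = -0.0042
F = 14020.3 · e^(-0.0042 × 15/12) = 14020.3 × 0.99476376 = 13946.8863
Value of long forward = (F − K)·e^(−rT) = (13946.8863 − 13448.8) · e^(−0.0162·15/12)
= 498.0863 × 0.97995365 = 488.10

488.10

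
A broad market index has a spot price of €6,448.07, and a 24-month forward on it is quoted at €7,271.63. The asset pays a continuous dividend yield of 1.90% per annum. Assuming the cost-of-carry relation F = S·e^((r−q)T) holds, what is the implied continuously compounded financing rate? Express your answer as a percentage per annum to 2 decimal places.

From F = S·e^((r−q)T): (r − q) = ln(F/S)/T
ln(7271.63/6448.07) = ln(1.127722) = 0.120200
(r − q) = 0.120200 / (24/12) = 0.060100
r = ln(F/S)/T + q = 0.060100 + 0.0190 = 0.079100
r = 7.91%

7.91%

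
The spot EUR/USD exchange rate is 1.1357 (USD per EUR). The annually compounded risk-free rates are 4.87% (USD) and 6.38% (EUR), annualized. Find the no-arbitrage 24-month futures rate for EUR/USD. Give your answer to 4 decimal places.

By covered interest parity, F = S · (1+r_USD)^T / (1+r_EUR)^T
= 1.1357 × 1.099772 / 1.131670 = 1.1357 × 0.971813
F = 1.1037 USD per EUR

1.1037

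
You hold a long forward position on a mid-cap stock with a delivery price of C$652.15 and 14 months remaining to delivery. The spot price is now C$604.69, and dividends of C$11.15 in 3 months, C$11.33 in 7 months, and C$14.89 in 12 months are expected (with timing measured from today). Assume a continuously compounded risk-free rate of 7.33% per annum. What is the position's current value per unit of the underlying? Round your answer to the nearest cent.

-C$29.65

PV(remaining dividends) I = 11.15·e^(−0.0733·3/12) + 11.33·e^(−0.0733·7/12) + 14.89·e^(−0.0733·12/12) = 35.6409
Current forward F = (S − I)·e^(rT) = (604.69 − 35.6409)·e^(0.0733·14/12) = 569.0491 × 1.089280 = 619.8538
Value (long) = (F − K)·e^(−rT) = (619.8538 − 652.15) × 0.918038 = -29.6491
Value = -C$29.65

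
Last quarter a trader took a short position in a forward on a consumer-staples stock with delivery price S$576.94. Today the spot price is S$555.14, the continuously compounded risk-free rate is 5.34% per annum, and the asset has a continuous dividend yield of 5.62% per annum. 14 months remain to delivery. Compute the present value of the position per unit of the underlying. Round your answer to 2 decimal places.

Current fair forward for the remaining 14 months: F = S·e^((r − q)·T), (r − q) = 0.0534 − 0.0562 = -0.0028
F = 555.14 · e^(-0.0028 × 14/12) = 555.14 × 0.996739 = 553.3297
Value of long forward = (F − K)·e^(−rT) = (553.3297 − 576.94) · e^(−0.0534·14/12)
= -23.6103 × 0.939601 = -22.18
Short position value = −(long value) = S$22.18

S$22.18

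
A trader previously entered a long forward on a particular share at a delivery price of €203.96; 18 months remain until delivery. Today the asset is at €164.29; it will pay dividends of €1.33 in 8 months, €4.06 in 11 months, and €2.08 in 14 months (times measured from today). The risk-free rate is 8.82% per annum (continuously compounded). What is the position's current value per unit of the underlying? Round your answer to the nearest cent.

PV(remaining dividends) I = 1.33·e^(−0.0882·8/12) + 4.06·e^(−0.0882·11/12) + 2.08·e^(−0.0882·14/12) = 6.8753
Current forward F = (S − I)·e^(rT) = (164.29 − 6.8753)·e^(0.0882·18/12) = 157.4147 × 1.141451 = 179.6812
Value (long) = (F − K)·e^(−rT) = (179.6812 − 203.96) × 0.876078 = -21.2701
Value = -€21.27

-€21.27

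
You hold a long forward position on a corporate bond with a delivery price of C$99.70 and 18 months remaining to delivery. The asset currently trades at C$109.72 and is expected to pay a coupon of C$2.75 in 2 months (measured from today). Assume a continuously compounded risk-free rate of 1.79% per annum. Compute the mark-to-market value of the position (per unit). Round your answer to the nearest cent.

PV(remaining coupons) I = 2.75·e^(−0.0179·2/12) = 2.7418
Current forward F = (S − I)·e^(rT) = (109.72 − 2.7418)·e^(0.0179·18/12) = 106.9782 × 1.027214 = 109.8895
Value (long) = (F − K)·e^(−rT) = (109.8895 − 99.70) × 0.973507 = 9.9195
Value = C$9.92

C$9.92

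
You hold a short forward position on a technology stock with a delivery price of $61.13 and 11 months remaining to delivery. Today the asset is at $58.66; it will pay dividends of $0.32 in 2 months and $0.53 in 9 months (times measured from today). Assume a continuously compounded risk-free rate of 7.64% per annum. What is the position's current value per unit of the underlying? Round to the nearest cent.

PV(remaining dividends) I = 0.32·e^(−0.0764·2/12) + 0.53·e^(−0.0764·9/12) = 0.8164
Current forward F = (S − I)·e^(rT) = (58.66 − 0.8164)·e^(0.0764·11/12) = 57.8436 × 1.072544 = 62.0398
Value (long) = (F − K)·e^(−rT) = (62.0398 − 61.13) × 0.932363 = 0.8483
Short position value = −(long value) = -$0.85

-$0.85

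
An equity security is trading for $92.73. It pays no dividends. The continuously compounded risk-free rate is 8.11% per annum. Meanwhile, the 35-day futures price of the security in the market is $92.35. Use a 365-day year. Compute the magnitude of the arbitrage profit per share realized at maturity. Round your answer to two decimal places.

Fair futures: F* = S·e^(carry·T), with carry = r = 0.0811
F* = 92.73 · e^(0.0811 × 35/365) = 92.73 · e^0.007777 = 92.73 × 1.007807 = $93.4539
Market $92.35 < fair $93.4539: forward underpriced → reverse cash-and-carry (short spot, go long the forward).
At maturity, profit = |F_mkt − F*| = |92.35 − 93.4539| = $1.10 per share

$1.10 per share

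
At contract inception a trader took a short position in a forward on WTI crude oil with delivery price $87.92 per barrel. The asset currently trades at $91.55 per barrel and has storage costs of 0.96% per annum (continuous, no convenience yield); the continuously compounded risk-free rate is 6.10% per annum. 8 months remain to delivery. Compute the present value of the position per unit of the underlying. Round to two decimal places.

Current fair forward for the remaining 8 months: F = S·e^((r + u)·T), (r + u) = 0.0610 + 0.0096 = 0.0706
F = 91.55 · e^(0.0706 × 8/12) = 91.55 × 1.048192 = 95.9620
Value of long forward = (F − K)·e^(−rT) = (95.9620 − 87.92) · e^(−0.0610·8/12)
= 8.0420 × 0.960149 = 7.72
Short position value = −(long value) = -$7.72

-$7.72 per barrel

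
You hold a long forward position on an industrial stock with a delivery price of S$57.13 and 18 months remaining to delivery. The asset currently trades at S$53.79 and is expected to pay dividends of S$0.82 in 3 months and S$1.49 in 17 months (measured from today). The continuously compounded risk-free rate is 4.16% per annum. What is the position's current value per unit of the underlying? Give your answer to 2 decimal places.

PV(remaining dividends) I = 0.82·e^(−0.0416·3/12) + 1.49·e^(−0.0416·17/12) = 2.2162
Current forward F = (S − I)·e^(rT) = (53.79 − 2.2162)·e^(0.0416·18/12) = 51.5738 × 1.064388 = 54.8945
Value (long) = (F − K)·e^(−rT) = (54.8945 − 57.13) × 0.939507 = -2.1003
Value = -S$2.10

-S$2.10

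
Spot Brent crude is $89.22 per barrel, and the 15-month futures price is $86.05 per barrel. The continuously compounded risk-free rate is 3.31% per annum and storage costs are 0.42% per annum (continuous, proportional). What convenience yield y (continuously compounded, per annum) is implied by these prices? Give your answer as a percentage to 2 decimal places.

F = S·e^((r+u−y)T) ⇒ (r+u−y) = ln(F/S)/T
ln(86.05/89.22) = -0.036177; /T ⇒ -0.028942
y = r + u − ln(F/S)/T = 0.0331 + 0.0042 + 0.028942 = 0.066242
y = 6.62%

6.62%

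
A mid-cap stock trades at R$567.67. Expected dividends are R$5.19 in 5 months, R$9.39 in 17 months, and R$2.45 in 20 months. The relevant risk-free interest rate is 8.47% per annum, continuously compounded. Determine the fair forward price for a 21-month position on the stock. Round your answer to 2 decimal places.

R$640.43

PV(dividends) I = 5.19·e^(−0.0847·5/12) + 9.39·e^(−0.0847·17/12) + 2.45·e^(−0.0847·20/12)
I = 5.0100 + 8.3283 + 2.1274 = 15.4657
F = (S − I)·e^(rT) = (567.67 − 15.4657) · e^(0.0847·21/12)
= 552.2043 · e^0.148225 = 552.2043 × 1.159774 = R$640.43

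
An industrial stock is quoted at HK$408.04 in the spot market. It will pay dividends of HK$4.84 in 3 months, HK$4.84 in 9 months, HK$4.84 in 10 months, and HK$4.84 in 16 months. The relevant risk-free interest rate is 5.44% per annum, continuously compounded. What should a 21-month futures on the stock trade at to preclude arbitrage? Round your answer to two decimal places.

PV(dividends) I = 4.84·e^(−0.0544·3/12) + 4.84·e^(−0.0544·9/12) + 4.84·e^(−0.0544·10/12) + 4.84·e^(−0.0544·16/12)
I = 4.7746 + 4.6465 + 4.6255 + 4.5014 = 18.5480
F = (S − I)·e^(rT) = (408.04 − 18.5480) · e^(0.0544·21/12)
= 389.4920 · e^0.095200 = 389.4920 × 1.099879 = HK$428.39

HK$428.39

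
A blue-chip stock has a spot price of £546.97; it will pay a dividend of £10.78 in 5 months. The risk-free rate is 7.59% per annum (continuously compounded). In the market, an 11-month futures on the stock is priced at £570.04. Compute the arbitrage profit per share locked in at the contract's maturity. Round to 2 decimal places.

PV(dividends) I = 10.78·e^(−0.0759·5/12) = 10.4444
Fair futures F* = (S − I)·e^(rT) = (546.97 − 10.4444)·e^0.069575 = 536.5256 × 1.072052 = 575.1833
Market £570.04 < fair 575.1833: forward underpriced → reverse cash-and-carry (short the stock, invest proceeds at r, pay the dividends, go long the forward).
Profit at T = |F_mkt − F*| = |570.04 − 575.1833| = £5.14 per share

£5.14 per share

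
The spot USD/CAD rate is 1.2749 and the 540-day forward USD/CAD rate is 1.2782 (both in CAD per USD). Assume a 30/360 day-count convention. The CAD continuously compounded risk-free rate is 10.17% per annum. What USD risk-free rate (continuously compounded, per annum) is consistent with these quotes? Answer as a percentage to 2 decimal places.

10.00%

F = S·e^((r_CAD − r_USD)T) ⇒ r_USD = r_CAD − ln(F/S)/T
ln(1.2782/1.2749) = 0.002585; /(540/360) = 0.001723
r_USD = 0.1017 − 0.001723 = 0.099977
r_USD = 10.00%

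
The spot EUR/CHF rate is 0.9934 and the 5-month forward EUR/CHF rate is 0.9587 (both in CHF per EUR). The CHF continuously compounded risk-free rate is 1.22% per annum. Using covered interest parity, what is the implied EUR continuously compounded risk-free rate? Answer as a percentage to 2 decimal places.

9.75%

F = S·e^((r_CHF − r_EUR)T) ⇒ r_EUR = r_CHF − ln(F/S)/T
ln(0.9587/0.9934) = -0.035555; /(5/12) = -0.085332
r_EUR = 0.0122 + 0.085332 = 0.097532
r_EUR = 9.75%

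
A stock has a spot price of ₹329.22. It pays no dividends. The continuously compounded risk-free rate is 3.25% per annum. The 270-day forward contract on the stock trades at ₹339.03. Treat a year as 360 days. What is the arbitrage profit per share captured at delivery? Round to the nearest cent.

Fair forward: F* = S·e^(carry·T), with carry = r = 0.0325
F* = 329.22 · e^(0.0325 × 270/360) = 329.22 · e^0.024375 = 329.22 × 1.024674 = ₹337.3432
Market ₹339.03 > fair ₹337.3432: forward overpriced → cash-and-carry (buy spot, short the forward).
At maturity, profit = |F_mkt − F*| = |339.03 − 337.3432| = ₹1.69 per share

₹1.69 per share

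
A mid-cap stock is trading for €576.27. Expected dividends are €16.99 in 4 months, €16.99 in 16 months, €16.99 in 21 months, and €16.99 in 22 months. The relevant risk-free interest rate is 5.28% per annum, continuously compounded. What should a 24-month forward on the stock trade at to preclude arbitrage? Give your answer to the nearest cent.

PV(dividends) I = 16.99·e^(−0.0528·4/12) + 16.99·e^(−0.0528·16/12) + 16.99·e^(−0.0528·21/12) + 16.99·e^(−0.0528·22/12)
I = 16.6936 + 15.8350 + 15.4905 + 15.4225 = 63.4416
F = (S − I)·e^(rT) = (576.27 − 63.4416) · e^(0.0528·24/12)
= 512.8284 · e^0.105600 = 512.8284 × 1.111377 = €569.95

€569.95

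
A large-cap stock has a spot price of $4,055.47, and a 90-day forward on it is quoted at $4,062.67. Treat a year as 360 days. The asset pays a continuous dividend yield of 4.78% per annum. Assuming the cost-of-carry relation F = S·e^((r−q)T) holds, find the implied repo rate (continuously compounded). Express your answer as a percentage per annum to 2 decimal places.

From F = S·e^((r−q)T): (r − q) = ln(F/S)/T
ln(4062.67/4055.47) = ln(1.001775) = 0.001773
(r − q) = 0.001773 / (90/360) = 0.007092
r = ln(F/S)/T + q = 0.007092 + 0.0478 = 0.054892
r = 5.49%

5.49%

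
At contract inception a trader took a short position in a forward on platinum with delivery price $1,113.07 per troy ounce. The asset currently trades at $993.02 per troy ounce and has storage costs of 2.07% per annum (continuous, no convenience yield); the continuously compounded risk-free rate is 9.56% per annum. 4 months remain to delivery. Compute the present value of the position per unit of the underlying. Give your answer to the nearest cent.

$78.26 per troy ounce

Current fair forward for the remaining 4 months: F = S·e^((r + u)·T), (r + u) = 0.0956 + 0.0207 = 0.1163
F = 993.02 · e^(0.1163 × 4/12) = 993.02 × 1.039528 = 1032.2721
Value of long forward = (F − K)·e^(−rT) = (1032.2721 − 1113.07) · e^(−0.0956·4/12)
= -80.7979 × 0.968636 = -78.26
Short position value = −(long value) = $78.26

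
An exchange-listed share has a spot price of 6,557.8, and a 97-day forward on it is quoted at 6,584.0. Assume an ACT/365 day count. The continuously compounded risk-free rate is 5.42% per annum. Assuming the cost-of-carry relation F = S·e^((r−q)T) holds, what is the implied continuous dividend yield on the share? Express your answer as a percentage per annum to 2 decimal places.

3.92%

From F = S·e^((r−q)T): (r − q) = ln(F/S)/T
ln(6584.0/6557.8) = ln(1.003995) = 0.003987
(r − q) = 0.003987 / (97/365) = 0.015003
q = r − ln(F/S)/T = 0.0542 − 0.015003 = 0.039197
q = 3.92%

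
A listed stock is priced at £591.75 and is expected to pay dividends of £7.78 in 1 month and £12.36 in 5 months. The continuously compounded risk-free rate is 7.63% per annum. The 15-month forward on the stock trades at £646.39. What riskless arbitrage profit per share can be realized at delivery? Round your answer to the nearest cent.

PV(dividends) I = 7.78·e^(−0.0763·1/12) + 12.36·e^(−0.0763·5/12) = 19.7039
Fair forward F* = (S − I)·e^(rT) = (591.75 − 19.7039)·e^0.095375 = 572.0461 × 1.100071 = 629.2913
Market £646.39 > fair 629.2913: forward overpriced → cash-and-carry (borrow at r, buy the stock and collect the dividends, short the forward).
Profit at T = |F_mkt − F*| = |646.39 − 629.2913| = £17.10 per share

£17.10 per share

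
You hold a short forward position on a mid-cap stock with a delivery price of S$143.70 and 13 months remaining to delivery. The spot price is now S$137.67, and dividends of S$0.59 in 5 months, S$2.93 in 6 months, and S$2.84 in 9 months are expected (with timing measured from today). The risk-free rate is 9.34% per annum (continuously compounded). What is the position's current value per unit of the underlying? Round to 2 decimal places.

-S$1.79

PV(remaining dividends) I = 0.59·e^(−0.0934·5/12) + 2.93·e^(−0.0934·6/12) + 2.84·e^(−0.0934·9/12) = 6.0117
Current forward F = (S − I)·e^(rT) = (137.67 − 6.0117)·e^(0.0934·13/12) = 131.6583 × 1.106479 = 145.6771
Value (long) = (F − K)·e^(−rT) = (145.6771 − 143.70) × 0.903767 = 1.7868
Short position value = −(long value) = -S$1.79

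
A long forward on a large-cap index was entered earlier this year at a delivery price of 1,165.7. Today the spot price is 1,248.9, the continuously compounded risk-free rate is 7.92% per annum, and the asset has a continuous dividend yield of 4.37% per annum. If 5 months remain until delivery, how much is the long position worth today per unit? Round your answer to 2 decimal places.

98.51

Current fair forward for the remaining 5 months: F = S·e^((r − q)·T), (r − q) = 0.0792 − 0.0437 = 0.0355
F = 1248.9 · e^(0.0355 × 5/12) = 1248.9 × 1.01490160 = 1267.5106
Value of long forward = (F − K)·e^(−rT) = (1267.5106 − 1165.7) · e^(−0.0792·5/12)
= 101.8106 × 0.96753856 = 98.51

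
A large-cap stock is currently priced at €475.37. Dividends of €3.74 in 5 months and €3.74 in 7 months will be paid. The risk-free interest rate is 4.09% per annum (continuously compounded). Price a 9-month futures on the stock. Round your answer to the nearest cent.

PV(dividends) I = 3.74·e^(−0.0409·5/12) + 3.74·e^(−0.0409·7/12)
I = 3.6768 + 3.6518 = 7.3286
F = (S − I)·e^(rT) = (475.37 − 7.3286) · e^(0.0409·9/12)
= 468.0414 · e^0.030675 = 468.0414 × 1.031150 = €482.62

€482.62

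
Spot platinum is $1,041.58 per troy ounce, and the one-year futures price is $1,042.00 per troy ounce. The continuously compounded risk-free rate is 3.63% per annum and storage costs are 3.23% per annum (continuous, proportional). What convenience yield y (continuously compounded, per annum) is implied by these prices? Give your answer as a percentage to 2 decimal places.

6.82%

F = S·e^((r+u−y)T) ⇒ (r+u−y) = ln(F/S)/T
ln(1042.00/1041.58) = 0.000403; /T ⇒ 0.000403
y = r + u − ln(F/S)/T = 0.0363 + 0.0323 − 0.000403 = 0.068197
y = 6.82%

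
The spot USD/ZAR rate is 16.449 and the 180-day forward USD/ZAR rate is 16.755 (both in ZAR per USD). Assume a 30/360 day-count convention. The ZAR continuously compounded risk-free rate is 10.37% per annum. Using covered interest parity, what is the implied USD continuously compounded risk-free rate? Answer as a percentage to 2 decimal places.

F = S·e^((r_ZAR − r_USD)T) ⇒ r_USD = r_ZAR − ln(F/S)/T
ln(16.755/16.449) = 0.018432; /(180/360) = 0.036864
r_USD = 0.1037 − 0.036864 = 0.066836
r_USD = 6.68%

6.68%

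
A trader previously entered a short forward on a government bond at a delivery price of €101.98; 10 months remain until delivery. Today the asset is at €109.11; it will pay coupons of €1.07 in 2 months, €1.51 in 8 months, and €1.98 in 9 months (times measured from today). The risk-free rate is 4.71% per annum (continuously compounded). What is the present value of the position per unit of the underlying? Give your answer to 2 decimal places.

PV(remaining coupons) I = 1.07·e^(−0.0471·2/12) + 1.51·e^(−0.0471·8/12) + 1.98·e^(−0.0471·9/12) = 4.4362
Current forward F = (S − I)·e^(rT) = (109.11 − 4.4362)·e^(0.0471·10/12) = 104.6738 × 1.040030 = 108.8639
Value (long) = (F − K)·e^(−rT) = (108.8639 − 101.98) × 0.961510 = 6.6189
Short position value = −(long value) = -€6.62

-€6.62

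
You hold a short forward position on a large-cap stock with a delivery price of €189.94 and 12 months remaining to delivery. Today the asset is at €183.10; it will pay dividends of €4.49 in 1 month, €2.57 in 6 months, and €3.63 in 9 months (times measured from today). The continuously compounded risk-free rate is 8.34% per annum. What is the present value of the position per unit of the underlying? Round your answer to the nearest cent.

PV(remaining dividends) I = 4.49·e^(−0.0834·1/12) + 2.57·e^(−0.0834·6/12) + 3.63·e^(−0.0834·9/12) = 10.3338
Current forward F = (S − I)·e^(rT) = (183.10 − 10.3338)·e^(0.0834·12/12) = 172.7662 × 1.086977 = 187.7929
Value (long) = (F − K)·e^(−rT) = (187.7929 − 189.94) × 0.919983 = -1.9753
Short position value = −(long value) = €1.98

€1.98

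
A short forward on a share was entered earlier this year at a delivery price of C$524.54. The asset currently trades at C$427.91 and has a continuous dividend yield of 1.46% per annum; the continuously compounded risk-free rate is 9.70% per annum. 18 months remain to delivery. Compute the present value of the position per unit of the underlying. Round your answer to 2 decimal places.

C$34.87

Current fair forward for the remaining 18 months: F = S·e^((r − q)·T), (r − q) = 0.0970 − 0.0146 = 0.0824
F = 427.91 · e^(0.0824 × 18/12) = 427.91 × 1.131563 = 484.2071
Value of long forward = (F − K)·e^(−rT) = (484.2071 − 524.54) · e^(−0.0970·18/12)
= -40.3329 × 0.864590 = -34.87
Short position value = −(long value) = C$34.87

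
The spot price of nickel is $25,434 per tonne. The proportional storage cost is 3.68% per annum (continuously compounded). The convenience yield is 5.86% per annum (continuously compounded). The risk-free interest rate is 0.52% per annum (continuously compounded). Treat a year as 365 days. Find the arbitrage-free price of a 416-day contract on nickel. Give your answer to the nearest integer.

$24,957 per tonne

Net carry = r + u − y = 0.0052 + 0.0368 − 0.0586 = -0.0166
F = S·e^((r+u−y)T) = 25434 · e^(-0.0166 × 416/365) = 25434 · e^-0.018919
= 25434 × 0.981259 = $24,957 per tonne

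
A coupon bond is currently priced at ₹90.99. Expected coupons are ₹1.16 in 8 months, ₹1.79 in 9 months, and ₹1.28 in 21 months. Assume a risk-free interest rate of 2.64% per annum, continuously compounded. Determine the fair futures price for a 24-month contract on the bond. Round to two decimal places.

₹91.58

PV(coupons) I = 1.16·e^(−0.0264·8/12) + 1.79·e^(−0.0264·9/12) + 1.28·e^(−0.0264·21/12)
I = 1.1398 + 1.7549 + 1.2222 = 4.1169
F = (S − I)·e^(rT) = (90.99 − 4.1169) · e^(0.0264·24/12)
= 86.8731 · e^0.052800 = 86.8731 × 1.054219 = ₹91.58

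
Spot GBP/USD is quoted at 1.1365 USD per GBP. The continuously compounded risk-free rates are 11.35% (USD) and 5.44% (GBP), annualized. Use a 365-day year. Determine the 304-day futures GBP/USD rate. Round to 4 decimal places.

F = S·e^((r_USD − r_GBP)T) = 1.1365 · e^((0.1135 − 0.0544) × 304/365)
= 1.1365 · e^0.049223 = 1.1365 × 1.050455
F = 1.1938 USD per GBP

1.1938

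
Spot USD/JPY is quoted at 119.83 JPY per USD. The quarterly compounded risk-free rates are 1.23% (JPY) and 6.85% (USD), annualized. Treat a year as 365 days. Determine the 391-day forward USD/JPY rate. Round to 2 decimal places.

By covered interest parity, F = S · (1+r_JPY/4)^(4T) / (1+r_USD/4)^(4T)
= 119.83 × 1.013243 / 1.075470 = 119.83 × 0.942140
F = 112.90 JPY per USD

112.90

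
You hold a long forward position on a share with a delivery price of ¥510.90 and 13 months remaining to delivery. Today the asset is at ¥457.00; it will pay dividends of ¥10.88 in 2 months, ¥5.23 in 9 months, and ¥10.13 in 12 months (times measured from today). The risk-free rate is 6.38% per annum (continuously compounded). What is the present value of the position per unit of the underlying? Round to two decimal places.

PV(remaining dividends) I = 10.88·e^(−0.0638·2/12) + 5.23·e^(−0.0638·9/12) + 10.13·e^(−0.0638·12/12) = 25.2545
Current forward F = (S − I)·e^(rT) = (457.00 − 25.2545)·e^(0.0638·13/12) = 431.7455 × 1.071561 = 462.6416
Value (long) = (F − K)·e^(−rT) = (462.6416 − 510.90) × 0.933218 = -45.0356
Value = -¥45.04

-¥45.04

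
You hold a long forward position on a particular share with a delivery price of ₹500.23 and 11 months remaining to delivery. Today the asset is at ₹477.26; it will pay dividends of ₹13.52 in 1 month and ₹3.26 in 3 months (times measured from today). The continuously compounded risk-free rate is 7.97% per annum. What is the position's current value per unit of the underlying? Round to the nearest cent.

PV(remaining dividends) I = 13.52·e^(−0.0797·1/12) + 3.26·e^(−0.0797·3/12) = 16.6262
Current forward F = (S − I)·e^(rT) = (477.26 − 16.6262)·e^(0.0797·11/12) = 460.6338 × 1.075793 = 495.5466
Value (long) = (F − K)·e^(−rT) = (495.5466 − 500.23) × 0.929547 = -4.3534
Value = -₹4.35

-₹4.35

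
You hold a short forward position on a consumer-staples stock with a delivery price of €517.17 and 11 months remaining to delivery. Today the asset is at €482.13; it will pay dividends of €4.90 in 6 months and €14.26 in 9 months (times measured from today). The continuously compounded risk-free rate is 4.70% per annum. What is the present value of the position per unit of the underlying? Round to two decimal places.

PV(remaining dividends) I = 4.90·e^(−0.0470·6/12) + 14.26·e^(−0.0470·9/12) = 18.5523
Current forward F = (S − I)·e^(rT) = (482.13 − 18.5523)·e^(0.0470·11/12) = 463.5777 × 1.044025 = 483.9867
Value (long) = (F − K)·e^(−rT) = (483.9867 − 517.17) × 0.957832 = -31.7840
Short position value = −(long value) = €31.78

€31.78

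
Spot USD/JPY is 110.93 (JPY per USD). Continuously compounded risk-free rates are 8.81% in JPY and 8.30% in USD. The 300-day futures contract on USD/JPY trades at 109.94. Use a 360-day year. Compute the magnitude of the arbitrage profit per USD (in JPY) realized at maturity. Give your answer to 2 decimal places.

Fair futures: F* = S·e^(carry·T), with carry = (r_JPY − r_USD) = 0.0881 − 0.0830 = 0.0051
F* = 110.93 · e^(0.0051 × 300/360) = 110.93 · e^0.004250 = 110.93 × 1.004259 = 111.4025
Market 109.94 < fair 111.4025: forward underpriced → reverse cash-and-carry (short spot, go long the forward).
At maturity, profit = |F_mkt − F*| = |109.94 − 111.4025| = 1.46 per USD (in JPY)

1.46 per USD (in JPY)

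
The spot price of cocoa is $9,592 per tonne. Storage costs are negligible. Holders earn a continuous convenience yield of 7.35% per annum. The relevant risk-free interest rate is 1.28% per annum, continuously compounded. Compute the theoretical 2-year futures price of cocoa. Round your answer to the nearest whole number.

$8,495 per tonne

Net carry = r + u − y = 0.0128 + 0.0000 − 0.0735 = -0.0607
F = S·e^((r+u−y)T) = 9592 · e^(-0.0607 × 2) = 9592 · e^-0.121400
= 9592 × 0.885680 = $8,495 per tonne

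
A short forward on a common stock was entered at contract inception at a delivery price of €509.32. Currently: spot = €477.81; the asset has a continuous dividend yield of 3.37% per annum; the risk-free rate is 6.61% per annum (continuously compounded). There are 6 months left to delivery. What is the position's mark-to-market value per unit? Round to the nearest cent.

Current fair forward for the remaining 6 months: F = S·e^((r − q)·T), (r − q) = 0.0661 − 0.0337 = 0.0324
F = 477.81 · e^(0.0324 × 6/12) = 477.81 × 1.016332 = 485.6136
Value of long forward = (F − K)·e^(−rT) = (485.6136 − 509.32) · e^(−0.0661·6/12)
= -23.7064 × 0.967490 = -22.94
Short position value = −(long value) = €22.94

€22.94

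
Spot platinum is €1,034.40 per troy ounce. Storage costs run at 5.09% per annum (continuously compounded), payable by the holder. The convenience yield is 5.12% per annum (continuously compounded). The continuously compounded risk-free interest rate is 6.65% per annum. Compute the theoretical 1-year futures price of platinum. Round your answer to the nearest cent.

€1,105.19 per troy ounce

Net carry = r + u − y = 0.0665 + 0.0509 − 0.0512 = 0.0662
F = S·e^((r+u−y)T) = 1034.40 · e^(0.0662 × 1) = 1034.40 · e^0.06620000
= 1034.40 × 1.06844038 = €1,105.19 per troy ounce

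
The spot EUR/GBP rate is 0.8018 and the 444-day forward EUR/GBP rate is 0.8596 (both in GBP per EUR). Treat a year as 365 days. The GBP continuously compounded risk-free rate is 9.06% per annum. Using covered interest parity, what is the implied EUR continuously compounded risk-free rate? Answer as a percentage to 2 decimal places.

3.34%

F = S·e^((r_GBP − r_EUR)T) ⇒ r_EUR = r_GBP − ln(F/S)/T
ln(0.8596/0.8018) = 0.069608; /(444/365) = 0.057223
r_EUR = 0.0906 − 0.057223 = 0.033377
r_EUR = 3.34%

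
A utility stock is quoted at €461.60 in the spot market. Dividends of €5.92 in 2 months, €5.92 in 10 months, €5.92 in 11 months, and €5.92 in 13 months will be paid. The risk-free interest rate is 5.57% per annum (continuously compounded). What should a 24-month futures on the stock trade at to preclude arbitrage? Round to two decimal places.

€490.60

PV(dividends) I = 5.92·e^(−0.0557·2/12) + 5.92·e^(−0.0557·10/12) + 5.92·e^(−0.0557·11/12) + 5.92·e^(−0.0557·13/12)
I = 5.8653 + 5.6515 + 5.6253 + 5.5733 = 22.7154
F = (S − I)·e^(rT) = (461.60 − 22.7154) · e^(0.0557·24/12)
= 438.8846 · e^0.111400 = 438.8846 × 1.117842 = €490.60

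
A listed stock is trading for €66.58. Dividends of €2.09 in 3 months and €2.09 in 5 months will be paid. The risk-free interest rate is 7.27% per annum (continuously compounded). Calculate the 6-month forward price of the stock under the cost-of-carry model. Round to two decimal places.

€64.81

PV(dividends) I = 2.09·e^(−0.0727·3/12) + 2.09·e^(−0.0727·5/12)
I = 2.0524 + 2.0276 = 4.0800
F = (S − I)·e^(rT) = (66.58 − 4.0800) · e^(0.0727·6/12)
= 62.5000 · e^0.036350 = 62.5000 × 1.037019 = €64.81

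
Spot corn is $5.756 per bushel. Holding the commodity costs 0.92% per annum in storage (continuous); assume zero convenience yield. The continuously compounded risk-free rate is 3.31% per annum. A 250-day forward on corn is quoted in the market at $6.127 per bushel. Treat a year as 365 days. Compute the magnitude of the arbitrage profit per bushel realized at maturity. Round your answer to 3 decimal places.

$0.202 per bushel

Fair forward: F* = S·e^(carry·T), with carry = (r + u) = 0.0331 + 0.0092 = 0.0423
F* = 5.756 · e^(0.0423 × 250/365) = 5.756 · e^0.028973 = 5.756 × 1.029397 = $5.9252
Market $6.127 > fair $5.9252: forward overpriced → cash-and-carry (buy spot, short the forward).
At maturity, profit = |F_mkt − F*| = |6.127 − 5.9252| = $0.202 per bushel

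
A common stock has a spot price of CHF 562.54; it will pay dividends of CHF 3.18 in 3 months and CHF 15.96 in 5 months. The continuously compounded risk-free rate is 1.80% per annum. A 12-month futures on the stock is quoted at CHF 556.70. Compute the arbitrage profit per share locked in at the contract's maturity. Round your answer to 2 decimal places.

PV(dividends) I = 3.18·e^(−0.0180·3/12) + 15.96·e^(−0.0180·5/12) = 19.0065
Fair futures F* = (S − I)·e^(rT) = (562.54 − 19.0065)·e^0.018000 = 543.5335 × 1.018163 = 553.4057
Market CHF 556.70 > fair 553.4057: forward overpriced → cash-and-carry (borrow at r, buy the stock and collect the dividends, short the forward).
Profit at T = |F_mkt − F*| = |556.70 − 553.4057| = CHF 3.29 per share

CHF 3.29 per share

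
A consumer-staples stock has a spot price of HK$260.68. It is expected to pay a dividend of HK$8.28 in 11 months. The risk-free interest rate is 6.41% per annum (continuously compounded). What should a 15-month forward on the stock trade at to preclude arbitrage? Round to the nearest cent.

PV(dividends) I = 8.28·e^(−0.0641·11/12)
I = 7.8075
F = (S − I)·e^(rT) = (260.68 − 7.8075) · e^(0.0641·15/12)
= 252.8725 · e^0.080125 = 252.8725 × 1.083422 = HK$273.97

HK$273.97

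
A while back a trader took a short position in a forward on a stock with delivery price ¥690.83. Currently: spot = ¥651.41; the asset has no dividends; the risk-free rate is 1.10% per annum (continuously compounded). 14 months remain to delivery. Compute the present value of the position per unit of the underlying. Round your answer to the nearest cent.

¥30.61

Current fair forward for the remaining 14 months: F = S·e^(r·T), r = 0.0110
F = 651.41 · e^(0.0110 × 14/12) = 651.41 × 1.012916 = 659.8236
Value of long forward = (F − K)·e^(−rT) = (659.8236 − 690.83) · e^(−0.0110·14/12)
= -31.0064 × 0.987249 = -30.61
Short position value = −(long value) = ¥30.61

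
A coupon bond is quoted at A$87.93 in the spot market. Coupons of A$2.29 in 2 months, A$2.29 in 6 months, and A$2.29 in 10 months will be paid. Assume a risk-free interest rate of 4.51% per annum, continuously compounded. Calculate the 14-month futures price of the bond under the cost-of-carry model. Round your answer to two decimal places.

PV(coupons) I = 2.29·e^(−0.0451·2/12) + 2.29·e^(−0.0451·6/12) + 2.29·e^(−0.0451·10/12)
I = 2.2729 + 2.2389 + 2.2055 = 6.7173
F = (S − I)·e^(rT) = (87.93 − 6.7173) · e^(0.0451·14/12)
= 81.2127 · e^0.052617 = 81.2127 × 1.054026 = A$85.60

A$85.60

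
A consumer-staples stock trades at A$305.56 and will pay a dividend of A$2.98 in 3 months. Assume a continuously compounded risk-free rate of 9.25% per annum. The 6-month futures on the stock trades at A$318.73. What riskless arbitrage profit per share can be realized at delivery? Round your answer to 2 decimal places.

A$1.76 per share

PV(dividends) I = 2.98·e^(−0.0925·3/12) = 2.9119
Fair futures F* = (S − I)·e^(rT) = (305.56 − 2.9119)·e^0.046250 = 302.6481 × 1.047336 = 316.9743
Market A$318.73 > fair 316.9743: forward overpriced → cash-and-carry (borrow at r, buy the stock and collect the dividends, short the forward).
Profit at T = |F_mkt − F*| = |318.73 − 316.9743| = A$1.76 per share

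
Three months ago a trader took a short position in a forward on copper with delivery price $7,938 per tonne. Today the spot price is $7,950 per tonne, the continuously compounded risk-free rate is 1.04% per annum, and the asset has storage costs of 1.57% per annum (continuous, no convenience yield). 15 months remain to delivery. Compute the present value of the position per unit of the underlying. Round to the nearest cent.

Current fair forward for the remaining 15 months: F = S·e^((r + u)·T), (r + u) = 0.0104 + 0.0157 = 0.0261
F = 7950 · e^(0.0261 × 15/12) = 7950 × 1.03316303 = 8213.6461
Value of long forward = (F − K)·e^(−rT) = (8213.6461 − 7938) · e^(−0.0104·15/12)
= 275.6461 × 0.98708414 = 272.09
Short position value = −(long value) = -$272.09

-$272.09 per tonne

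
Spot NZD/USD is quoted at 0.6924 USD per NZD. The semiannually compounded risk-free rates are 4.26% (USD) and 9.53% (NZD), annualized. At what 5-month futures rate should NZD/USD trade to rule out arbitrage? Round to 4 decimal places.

By covered interest parity, F = S · (1+r_USD/2)^(2T) / (1+r_NZD/2)^(2T)
= 0.6924 × 1.017719 / 1.039554 = 0.6924 × 0.978996
F = 0.6779 USD per NZD

0.6779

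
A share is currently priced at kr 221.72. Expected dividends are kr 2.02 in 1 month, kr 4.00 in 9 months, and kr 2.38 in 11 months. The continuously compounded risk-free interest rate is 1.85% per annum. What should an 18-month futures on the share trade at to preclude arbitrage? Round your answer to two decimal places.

kr 219.42

PV(dividends) I = 2.02·e^(−0.0185·1/12) + 4.00·e^(−0.0185·9/12) + 2.38·e^(−0.0185·11/12)
I = 2.0169 + 3.9449 + 2.3400 = 8.3018
F = (S − I)·e^(rT) = (221.72 − 8.3018) · e^(0.0185·18/12)
= 213.4182 · e^0.027750 = 213.4182 × 1.028139 = kr 219.42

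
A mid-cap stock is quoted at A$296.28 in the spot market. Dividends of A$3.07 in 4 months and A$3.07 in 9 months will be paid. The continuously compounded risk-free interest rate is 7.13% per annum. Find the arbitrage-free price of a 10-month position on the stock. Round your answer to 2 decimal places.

A$308.15

PV(dividends) I = 3.07·e^(−0.0713·4/12) + 3.07·e^(−0.0713·9/12)
I = 2.9979 + 2.9101 = 5.9080
F = (S − I)·e^(rT) = (296.28 − 5.9080) · e^(0.0713·10/12)
= 290.3720 · e^0.059417 = 290.3720 × 1.061218 = A$308.15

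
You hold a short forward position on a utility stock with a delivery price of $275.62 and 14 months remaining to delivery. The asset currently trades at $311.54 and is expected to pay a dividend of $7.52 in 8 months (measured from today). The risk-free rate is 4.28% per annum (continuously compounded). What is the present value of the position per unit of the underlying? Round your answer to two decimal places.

PV(remaining dividends) I = 7.52·e^(−0.0428·8/12) = 7.3085
Current forward F = (S − I)·e^(rT) = (311.54 − 7.3085)·e^(0.0428·14/12) = 304.2315 × 1.051201 = 319.8085
Value (long) = (F − K)·e^(−rT) = (319.8085 − 275.62) × 0.951293 = 42.0362
Short position value = −(long value) = -$42.04

-$42.04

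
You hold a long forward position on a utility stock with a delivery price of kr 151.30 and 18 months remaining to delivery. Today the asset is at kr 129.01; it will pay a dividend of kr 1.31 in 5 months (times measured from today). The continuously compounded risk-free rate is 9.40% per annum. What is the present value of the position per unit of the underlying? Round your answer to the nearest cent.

PV(remaining dividends) I = 1.31·e^(−0.0940·5/12) = 1.2597
Current forward F = (S − I)·e^(rT) = (129.01 − 1.2597)·e^(0.0940·18/12) = 127.7503 × 1.151425 = 147.0949
Value (long) = (F − K)·e^(−rT) = (147.0949 − 151.30) × 0.868489 = -3.6521
Value = -kr 3.65

-kr 3.65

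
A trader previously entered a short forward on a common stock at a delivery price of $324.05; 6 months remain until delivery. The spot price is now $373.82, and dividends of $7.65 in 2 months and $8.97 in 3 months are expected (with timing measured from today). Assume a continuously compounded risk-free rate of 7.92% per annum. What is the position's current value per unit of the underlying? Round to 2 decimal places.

-$46.01

PV(remaining dividends) I = 7.65·e^(−0.0792·2/12) + 8.97·e^(−0.0792·3/12) = 16.3438
Current forward F = (S − I)·e^(rT) = (373.82 − 16.3438)·e^(0.0792·6/12) = 357.4762 × 1.040395 = 371.9165
Value (long) = (F − K)·e^(−rT) = (371.9165 − 324.05) × 0.961174 = 46.0080
Short position value = −(long value) = -$46.01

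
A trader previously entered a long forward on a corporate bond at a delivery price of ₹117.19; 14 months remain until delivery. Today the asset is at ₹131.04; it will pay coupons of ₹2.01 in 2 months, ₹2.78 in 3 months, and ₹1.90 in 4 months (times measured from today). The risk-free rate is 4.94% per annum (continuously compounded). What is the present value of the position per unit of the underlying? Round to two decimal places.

₹13.80

PV(remaining coupons) I = 2.01·e^(−0.0494·2/12) + 2.78·e^(−0.0494·3/12) + 1.90·e^(−0.0494·4/12) = 6.6084
Current forward F = (S − I)·e^(rT) = (131.04 − 6.6084)·e^(0.0494·14/12) = 124.4316 × 1.059327 = 131.8138
Value (long) = (F − K)·e^(−rT) = (131.8138 − 117.19) × 0.943996 = 13.8048
Value = ₹13.80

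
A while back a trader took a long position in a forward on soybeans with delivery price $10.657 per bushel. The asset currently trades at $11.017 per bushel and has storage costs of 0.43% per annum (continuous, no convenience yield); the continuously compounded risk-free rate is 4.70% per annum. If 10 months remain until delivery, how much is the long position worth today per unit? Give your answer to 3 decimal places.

$0.809 per bushel

Current fair forward for the remaining 10 months: F = S·e^((r + u)·T), (r + u) = 0.0470 + 0.0043 = 0.0513
F = 11.017 · e^(0.0513 × 10/12) = 11.017 × 1.043677 = 11.4982
Value of long forward = (F − K)·e^(−rT) = (11.4982 − 10.657) · e^(−0.0470·10/12)
= 0.8412 × 0.961590 = 0.809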